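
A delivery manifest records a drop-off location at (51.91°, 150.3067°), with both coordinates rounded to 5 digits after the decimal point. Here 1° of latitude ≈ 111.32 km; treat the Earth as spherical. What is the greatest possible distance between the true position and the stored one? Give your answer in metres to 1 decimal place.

Rounding to 5 decimal places leaves each coordinate within ±5e-06° of the true value.
Latitude error → 5e-06 × 111320 = 0.5566 m along the meridian.
Longitude error → 5e-06 × 111320 × cos 51.91° = 5e-06 × 111320 × 0.6169 ≈ 0.343366 m.
The two errors are perpendicular, so the maximum displacement is √(0.5566² + 0.343366²) ≈ 0.653991 m.

0.7 metres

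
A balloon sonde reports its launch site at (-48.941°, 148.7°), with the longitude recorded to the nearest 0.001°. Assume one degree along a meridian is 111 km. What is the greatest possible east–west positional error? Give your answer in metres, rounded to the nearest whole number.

Rounding to 3 decimal places leaves the longitude within ±0.0005° of the true value.
One degree of longitude at 48.941° is 111000 × cos 48.941° ≈ 111000 × 0.6568 = 72908.8 m.
Maximum E–W displacement: 0.0005 × 72908.8 = 36.4544 m.

36 metres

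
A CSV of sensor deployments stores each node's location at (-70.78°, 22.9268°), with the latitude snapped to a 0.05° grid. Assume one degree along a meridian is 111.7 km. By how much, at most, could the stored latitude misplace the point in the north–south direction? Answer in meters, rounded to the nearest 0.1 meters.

2792.5 meters

With a 0.05° grid the true value lies within half a step, ±0.05°/2 = ±0.025°, of the stored one.
So the N–S error is at most 0.025 × 111700 = 2792.5 m.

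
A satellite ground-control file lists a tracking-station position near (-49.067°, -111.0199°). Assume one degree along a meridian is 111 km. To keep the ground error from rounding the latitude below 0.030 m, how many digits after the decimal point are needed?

7 decimal places

One degree of latitude covers 111000 m.
Rounding to N decimal places gives at most 0.5 × 10⁻ᴺ degrees of error, i.e. 0.5 × 10⁻ᴺ × 111000 m.
Setting 55500 × 10⁻ᴺ ≤ 0.030 gives 10ᴺ ≥ 1.85e+06, i.e. N ≥ 6.27.
At 6 places the error can reach 0.0555 m, but 7 places keeps it to 0.00555 m.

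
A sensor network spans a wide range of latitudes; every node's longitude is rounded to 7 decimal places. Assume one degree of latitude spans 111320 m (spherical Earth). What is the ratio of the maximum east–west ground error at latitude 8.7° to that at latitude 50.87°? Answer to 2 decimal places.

Rounding to 7 decimal places leaves the longitude within ±5e-08° of the true value.
Error at 8.7° = 5e-08° × 111320 × cos 8.7° ≈ 0.005566 × 0.9885 = 0.005502 m.
Error at 50.87° = 5e-08° × 111320 × cos 50.87° ≈ 0.005566 × 0.6311 = 0.0035126 m.
Ratio: 0.005502 / 0.0035126 = cos 8.7° / cos 50.87° ≈ 1.5663.

1.57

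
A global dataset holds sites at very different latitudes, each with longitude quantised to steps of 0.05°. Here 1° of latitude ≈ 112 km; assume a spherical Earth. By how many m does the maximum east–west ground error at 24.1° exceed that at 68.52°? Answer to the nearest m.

1531 m

With a 0.05° grid the true value lies within half a step, ±0.05°/2 = ±0.025°, of the stored one.
Error at 24.1° = 0.025° × 112000 × cos 24.1° ≈ 2800 × 0.9128 = 2555.9 m.
At 68.52°: 0.025° × 112000 × cos 68.52° = 0.025 × 112000 × 0.3662 ≈ 1025.3 m.
Difference: 2555.9 − 1025.3 = 1530.6 m.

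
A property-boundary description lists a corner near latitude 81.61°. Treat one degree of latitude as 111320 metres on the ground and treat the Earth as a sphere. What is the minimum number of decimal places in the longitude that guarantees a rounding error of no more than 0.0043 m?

7 decimal places

At 81.61° one degree of longitude covers 111320 × cos 81.61° ≈ 111320 × 0.1459 ≈ 16242.7 m.
N decimal places → at most half a unit in the last place, 0.5 × 10⁻ᴺ° = 16242.7/2 × 10⁻ᴺ m.
Need 0.5 × 16242.7 × 10⁻ᴺ ≤ 0.0043 → 10⁻ᴺ ≤ 5.295e-07, so N ≥ 6.28.
At 6 places the error can reach 0.00812 m, but 7 places keeps it to 0.000812 m.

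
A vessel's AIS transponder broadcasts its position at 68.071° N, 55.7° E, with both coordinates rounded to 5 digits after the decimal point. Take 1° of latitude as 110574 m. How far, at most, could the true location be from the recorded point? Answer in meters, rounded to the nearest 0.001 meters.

Rounding to 5 decimal places leaves each coordinate within ±5e-06° of the true value.
North–south component: 5e-06° × 110574 = 0.55287 m.
East–west component at 68.071°: 5e-06° × 110574 × cos 68.071° ≈ 5e-06 × 41294.7 ≈ 0.206473 m.
The two errors are perpendicular, so the maximum displacement is √(0.55287² + 0.206473²) ≈ 0.590166 m.

0.590 meters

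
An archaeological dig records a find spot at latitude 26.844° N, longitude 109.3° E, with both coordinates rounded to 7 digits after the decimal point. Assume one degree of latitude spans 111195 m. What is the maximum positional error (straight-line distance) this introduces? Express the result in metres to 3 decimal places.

Rounding to 7 decimal places leaves each coordinate within ±5e-08° of the true value.
North–south component: 5e-08° × 111195 = 0.00555975 m.
E–W at 26.844°: 5e-08° × 111195 × cos 26.844° = 5e-08 × 111195 × 0.8922 ≈ 0.00496063 m.
The two errors are perpendicular, so the maximum displacement is √(0.00555975² + 0.00496063²) ≈ 0.00745108 m.

0.007 metres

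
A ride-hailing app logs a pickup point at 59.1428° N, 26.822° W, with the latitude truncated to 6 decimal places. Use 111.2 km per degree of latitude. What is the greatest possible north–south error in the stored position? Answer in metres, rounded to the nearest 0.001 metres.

Truncating at 6 decimal places can drop up to a full unit in the last place, so the latitude may be off by as much as 1e-06°.
Along the meridian that is 1e-06° × 111200 m/° = 0.1112 m.

0.111 metres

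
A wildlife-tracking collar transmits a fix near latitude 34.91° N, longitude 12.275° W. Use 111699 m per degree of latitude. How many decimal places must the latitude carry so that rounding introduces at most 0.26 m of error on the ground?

One degree of latitude covers 111699 m.
Rounding to N decimal places gives at most 0.5 × 10⁻ᴺ degrees of error, i.e. 0.5 × 10⁻ᴺ × 111699 m.
Need 0.5 × 111699 × 10⁻ᴺ ≤ 0.26 → 10⁻ᴺ ≤ 4.655e-06, so N ≥ 5.33.
At 5 places the error can reach 0.558 m, but 6 places keeps it to 0.0558 m.

6 decimal places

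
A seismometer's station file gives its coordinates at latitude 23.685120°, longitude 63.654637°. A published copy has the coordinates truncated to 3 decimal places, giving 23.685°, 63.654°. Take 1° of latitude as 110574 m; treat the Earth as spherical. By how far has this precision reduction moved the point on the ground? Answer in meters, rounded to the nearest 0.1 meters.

65.9 meters

Δlat = 23.685120 − 23.685 = +0.000120°; Δlon = 63.654637 − 63.654 = +0.000637°.
N–S: 0.000120° × 110574 m/° = 13.2689 m.
E–W at 23.685°: 0.000637° × 110574 × cos 23.685° = 0.000637 × 110574 × 0.9158 ≈ 64.5027 m.
Hypotenuse of the two orthogonal shifts: √(13.2689² + 64.5027²) = 65.8533 m.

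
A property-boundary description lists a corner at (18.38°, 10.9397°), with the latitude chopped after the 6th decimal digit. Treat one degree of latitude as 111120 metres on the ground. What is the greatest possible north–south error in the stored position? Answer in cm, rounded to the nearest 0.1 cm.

11.1 cm

Truncating at 6 decimal places can drop up to a full unit in the last place, so the latitude may be off by as much as 1e-06°.
So the N–S error is at most 1e-06 × 111120 = 0.11112 m.
That is 0.11112 m = 11.112 cm.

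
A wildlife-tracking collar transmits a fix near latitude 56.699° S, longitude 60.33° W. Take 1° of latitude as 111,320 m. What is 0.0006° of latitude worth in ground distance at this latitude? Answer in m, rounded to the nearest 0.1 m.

66.8 m

Along a meridian 0.0006° is 0.0006 × 111320 = 66.792 m.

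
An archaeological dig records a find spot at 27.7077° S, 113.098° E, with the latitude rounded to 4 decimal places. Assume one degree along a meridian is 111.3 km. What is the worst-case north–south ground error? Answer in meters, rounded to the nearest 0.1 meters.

5.6 meters

Rounding to 4 decimal places leaves the latitude within ±5e-05° of the true value.
Along the meridian that is 5e-05° × 111300 m/° = 5.565 m.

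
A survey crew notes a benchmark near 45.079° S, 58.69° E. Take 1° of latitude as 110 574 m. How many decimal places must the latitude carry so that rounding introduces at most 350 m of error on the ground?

3 decimal places

One degree of latitude covers 110574 m.
Rounding to N decimal places gives at most 0.5 × 10⁻ᴺ degrees of error, i.e. 0.5 × 10⁻ᴺ × 110574 m.
Setting 55287 × 10⁻ᴺ ≤ 350 gives 10ᴺ ≥ 158, i.e. N ≥ 2.20.
So 3 decimal places suffice (55.3 m); 2 would allow up to 553 m.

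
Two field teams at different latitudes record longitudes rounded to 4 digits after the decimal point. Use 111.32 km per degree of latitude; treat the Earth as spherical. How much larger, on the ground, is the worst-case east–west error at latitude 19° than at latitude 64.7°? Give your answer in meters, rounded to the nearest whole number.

Rounding to 4 decimal places leaves the longitude within ±5e-05° of the true value.
Error at 19° = 5e-05° × 111320 × cos 19° ≈ 5.566 × 0.9455 = 5.2628 m.
At 64.7°: 5e-05° × 111320 × cos 64.7° = 5e-05 × 111320 × 0.4274 ≈ 2.3787 m.
So the lower-latitude error exceeds the higher by 5.2628 − 2.3787 = 2.8841 m.

3 meters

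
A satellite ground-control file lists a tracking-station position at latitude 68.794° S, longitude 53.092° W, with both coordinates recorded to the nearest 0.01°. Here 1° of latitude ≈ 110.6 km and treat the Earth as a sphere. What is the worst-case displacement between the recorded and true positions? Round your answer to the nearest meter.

Rounding to 2 decimal places leaves each coordinate within ±0.005° of the true value.
N–S: 0.005° × 110600 m/° = 553 m.
East–west component at 68.794°: 0.005° × 110600 × cos 68.794° ≈ 0.005 × 40006.5 ≈ 200.032 m.
The two errors are perpendicular, so the maximum displacement is √(553² + 200.032²) ≈ 588.066 m.

588 meters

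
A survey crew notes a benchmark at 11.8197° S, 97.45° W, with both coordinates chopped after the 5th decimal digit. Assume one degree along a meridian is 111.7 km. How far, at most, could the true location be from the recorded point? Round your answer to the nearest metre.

Truncating at 5 decimal places can drop up to a full unit in the last place, so each coordinate may be off by as much as 1e-05°.
N–S: 1e-05° × 111700 m/° = 1.117 m.
East–west component at 11.8197°: 1e-05° × 111700 × cos 11.8197° ≈ 1e-05 × 109332 ≈ 1.09332 m.
The two errors are perpendicular, so the maximum displacement is √(1.117² + 1.09332²) ≈ 1.56302 m.

2 metres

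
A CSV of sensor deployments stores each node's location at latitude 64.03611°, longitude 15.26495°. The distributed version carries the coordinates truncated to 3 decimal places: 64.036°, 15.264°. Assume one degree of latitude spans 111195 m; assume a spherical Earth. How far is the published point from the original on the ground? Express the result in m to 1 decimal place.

The latitude changed by +0.00011° and the longitude by +0.00095°.
North–south shift: 0.00011 × 111195 = 12.2314 m.
E–W at 64.036°: 0.00095° × 111195 × cos 64.036° = 0.00095 × 111195 × 0.4378 ≈ 46.2478 m.
Hypotenuse of the two orthogonal shifts: √(12.2314² + 46.2478²) = 47.8379 m.

47.8 m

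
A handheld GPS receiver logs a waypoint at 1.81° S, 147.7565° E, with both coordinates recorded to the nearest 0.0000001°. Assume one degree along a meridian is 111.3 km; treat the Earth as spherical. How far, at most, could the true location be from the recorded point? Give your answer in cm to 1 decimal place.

Rounding to 7 decimal places leaves each coordinate within ±5e-08° of the true value.
Latitude error → 5e-08 × 111300 = 0.005565 m along the meridian.
E–W at 1.81°: 5e-08° × 111300 × cos 1.81° = 5e-08 × 111300 × 0.9995 ≈ 0.00556222 m.
The two errors are perpendicular, so the maximum displacement is √(0.005565² + 0.00556222²) ≈ 0.00786814 m.
That is 0.00786814 m = 0.78681 cm.

0.8 cm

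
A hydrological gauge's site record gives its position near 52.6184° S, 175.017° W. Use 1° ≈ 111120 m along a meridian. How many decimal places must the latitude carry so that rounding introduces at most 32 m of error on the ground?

One degree of latitude covers 111120 m.
Rounding to N decimal places gives at most 0.5 × 10⁻ᴺ degrees of error, i.e. 0.5 × 10⁻ᴺ × 111120 m.
Setting 55560 × 10⁻ᴺ ≤ 32 gives 10ᴺ ≥ 1736, i.e. N ≥ 3.24.
N = 3 would give 55.6 m (too coarse); N = 4 gives 5.56 m ≤ 32 m.

4 decimal places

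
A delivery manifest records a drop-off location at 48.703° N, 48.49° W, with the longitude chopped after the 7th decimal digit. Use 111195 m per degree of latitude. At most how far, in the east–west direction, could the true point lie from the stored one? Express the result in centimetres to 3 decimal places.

0.734 centimetres

Truncating at 7 decimal places can drop up to a full unit in the last place, so the longitude may be off by as much as 1e-07°.
Parallels shrink by cos φ, so at 48.703° a degree of longitude is 111195 × 0.6600 ≈ 73384.5 m.
So at most 1e-07° × 73384.5 ≈ 0.00733845 m east–west.
That is 0.00733845 m = 0.73385 cm.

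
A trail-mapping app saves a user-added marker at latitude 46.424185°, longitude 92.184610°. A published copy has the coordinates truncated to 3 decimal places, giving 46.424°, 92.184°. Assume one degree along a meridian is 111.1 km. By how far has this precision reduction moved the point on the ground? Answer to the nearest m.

The latitude changed by +0.000185° and the longitude by +0.000610°.
N–S: 0.000185° × 111100 m/° = 20.5535 m.
E–W at 46.424°: 0.000610° × 111100 × cos 46.424° = 0.000610 × 111100 × 0.6893 ≈ 46.7156 m.
Distance: √(20.5535² + 46.7156²) ≈ 51.0372 m.

51 m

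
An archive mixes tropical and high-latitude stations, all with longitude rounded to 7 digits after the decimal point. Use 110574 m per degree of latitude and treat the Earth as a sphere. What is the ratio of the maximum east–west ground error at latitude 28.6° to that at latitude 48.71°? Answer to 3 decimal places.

1.331

Rounding to 7 decimal places leaves the longitude within ±5e-08° of the true value.
At 28.6°: 5e-08° × 110574 × cos 28.6° = 5e-08 × 110574 × 0.8780 ≈ 0.0048541 m.
Error at 48.71° = 5e-08° × 110574 × cos 48.71° ≈ 0.0055287 × 0.6599 = 0.0036482 m.
Ratio: 0.0048541 / 0.0036482 = cos 28.6° / cos 48.71° ≈ 1.3305.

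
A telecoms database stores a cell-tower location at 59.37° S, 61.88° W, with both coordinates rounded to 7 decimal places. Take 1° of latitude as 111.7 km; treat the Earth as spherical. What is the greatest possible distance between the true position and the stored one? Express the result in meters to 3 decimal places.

Rounding to 7 decimal places leaves each coordinate within ±5e-08° of the true value.
North–south component: 5e-08° × 111700 = 0.005585 m.
E–W at 59.37°: 5e-08° × 111700 × cos 59.37° = 5e-08 × 111700 × 0.5095 ≈ 0.00284551 m.
The two errors are perpendicular, so the maximum displacement is √(0.005585² + 0.00284551²) ≈ 0.00626811 m.

0.006 meters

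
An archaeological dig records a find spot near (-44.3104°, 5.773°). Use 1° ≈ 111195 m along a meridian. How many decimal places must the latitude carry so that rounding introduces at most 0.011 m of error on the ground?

7

One degree of latitude covers 111195 m.
With N decimal places the half-ulp bound is 0.5·10⁻ᴺ°, or 0.5·10⁻ᴺ × 111195 m on the ground.
Need 0.5 × 111195 × 10⁻ᴺ ≤ 0.011 → 10⁻ᴺ ≤ 1.979e-07, so N ≥ 6.70.
So 7 decimal places suffice (0.00556 m); 6 would allow up to 0.0556 m.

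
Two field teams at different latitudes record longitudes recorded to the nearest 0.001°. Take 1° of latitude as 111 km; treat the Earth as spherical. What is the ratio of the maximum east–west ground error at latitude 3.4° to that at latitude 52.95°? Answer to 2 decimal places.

Rounding to 3 decimal places leaves the longitude within ±0.0005° of the true value.
Error at 3.4° = 0.0005° × 111000 × cos 3.4° ≈ 55.5 × 0.9982 = 55.402 m.
At 52.95°: 0.0005° × 111000 × cos 52.95° = 0.0005 × 111000 × 0.6025 ≈ 33.439 m.
The ratio reduces to cos 3.4° / cos 52.95° = 0.9982/0.6025 ≈ 1.6568.

1.66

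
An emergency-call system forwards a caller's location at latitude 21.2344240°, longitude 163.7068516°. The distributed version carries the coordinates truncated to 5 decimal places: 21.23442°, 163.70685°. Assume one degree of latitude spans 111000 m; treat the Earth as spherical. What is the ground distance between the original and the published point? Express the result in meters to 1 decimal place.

0.5 meters

The latitude changed by +0.0000040° and the longitude by +0.0000016°.
North–south shift: 0.0000040 × 111000 = 0.444 m.
East–west at this latitude: 0.0000016° × 111000 × cos 21.2344° ≈ 0.0000016 × 103464 = 0.165542 m.
Combined displacement = (0.444² + 0.165542²)^½ ≈ 0.473857 m.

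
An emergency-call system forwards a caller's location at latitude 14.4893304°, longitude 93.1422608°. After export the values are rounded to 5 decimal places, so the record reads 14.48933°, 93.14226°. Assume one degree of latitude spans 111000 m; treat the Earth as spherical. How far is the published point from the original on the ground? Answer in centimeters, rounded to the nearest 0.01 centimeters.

Δlat = 14.4893304 − 14.48933 = +0.0000004°; Δlon = 93.1422608 − 93.14226 = +0.0000008°.
North–south shift: 0.0000004 × 111000 = 0.0444 m.
E–W at 14.4893°: 0.0000008° × 111000 × cos 14.4893° = 0.0000008 × 111000 × 0.9682 ≈ 0.0859757 m.
Combined displacement = (0.0444² + 0.0859757²)^½ ≈ 0.0967635 m.
That is 0.0967635 m = 9.6763 cm.

9.68 centimeters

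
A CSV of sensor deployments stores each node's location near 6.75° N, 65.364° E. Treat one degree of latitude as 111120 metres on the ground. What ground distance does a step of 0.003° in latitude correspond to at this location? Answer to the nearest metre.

Along a meridian 0.003° is 0.003 × 111120 = 333.36 m.

333 metres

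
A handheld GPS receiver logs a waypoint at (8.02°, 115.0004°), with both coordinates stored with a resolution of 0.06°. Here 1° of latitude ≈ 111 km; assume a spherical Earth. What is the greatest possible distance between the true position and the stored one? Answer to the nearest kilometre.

5 kilometres

With a 0.06° grid the true value lies within half a step, ±0.06°/2 = ±0.03°, of the stored one.
North–south component: 0.03° × 111000 = 3330 m.
E–W at 8.02°: 0.03° × 111000 × cos 8.02° = 0.03 × 111000 × 0.9902 ≈ 3297.43 m.
Combining orthogonally: (3330² + 3297.43²)^½ ≈ 4686.36 m.
That is 4686.36 m = 4.6864 km.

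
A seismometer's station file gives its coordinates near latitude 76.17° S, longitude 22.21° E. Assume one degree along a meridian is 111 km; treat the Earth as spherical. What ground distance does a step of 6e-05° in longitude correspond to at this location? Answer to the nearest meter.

One degree of longitude here spans 111000 × cos 76.17° = 111000 × 0.2390 ≈ 26533.7 m; 6e-05° of that is 1.59202 m.

2 meters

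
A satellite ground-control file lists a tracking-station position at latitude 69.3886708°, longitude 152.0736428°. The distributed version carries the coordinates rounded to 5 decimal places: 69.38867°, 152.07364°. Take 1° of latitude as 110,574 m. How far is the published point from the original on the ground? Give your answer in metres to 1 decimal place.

0.1 metres

The latitude changed by +0.0000008° and the longitude by +0.0000028°.
N–S: 0.0000008° × 110574 m/° = 0.0884592 m.
East–west at this latitude: 0.0000028° × 110574 × cos 69.3887° ≈ 0.0000028 × 38925 = 0.10899 m.
Hypotenuse of the two orthogonal shifts: √(0.0884592² + 0.10899²) = 0.14037 m.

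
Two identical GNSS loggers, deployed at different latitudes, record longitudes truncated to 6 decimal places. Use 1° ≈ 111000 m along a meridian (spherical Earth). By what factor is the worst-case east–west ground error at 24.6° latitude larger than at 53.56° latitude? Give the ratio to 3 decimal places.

Truncating at 6 decimal places can drop up to a full unit in the last place, so the longitude may be off by as much as 1e-06°.
At 24.6°: 1e-06° × 111000 × cos 24.6° = 1e-06 × 111000 × 0.9092 ≈ 0.10093 m.
Error at 53.56° = 1e-06° × 111000 × cos 53.56° ≈ 0.111 × 0.5940 = 0.065932 m.
The ratio reduces to cos 24.6° / cos 53.56° = 0.9092/0.5940 ≈ 1.5308.

1.531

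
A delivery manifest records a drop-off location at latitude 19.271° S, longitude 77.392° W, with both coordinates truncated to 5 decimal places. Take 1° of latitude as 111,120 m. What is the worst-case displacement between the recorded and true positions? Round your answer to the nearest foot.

Truncating at 5 decimal places can drop up to a full unit in the last place, so each coordinate may be off by as much as 1e-05°.
Latitude error → 1e-05 × 111120 = 1.1112 m along the meridian.
Longitude error → 1e-05 × 111120 × cos 19.271° = 1e-05 × 111120 × 0.9440 ≈ 1.04894 m.
Combining orthogonally: (1.1112² + 1.04894²)^½ ≈ 1.52808 m.
In feet: 1.52808 m ÷ 0.3048 ≈ 5.0134 ft.

5 feet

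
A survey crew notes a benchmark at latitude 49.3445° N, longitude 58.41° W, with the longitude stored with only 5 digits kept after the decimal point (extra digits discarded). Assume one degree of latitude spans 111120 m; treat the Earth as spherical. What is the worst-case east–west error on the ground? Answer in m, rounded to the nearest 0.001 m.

0.724 m

Truncating at 5 decimal places can drop up to a full unit in the last place, so the longitude may be off by as much as 1e-05°.
One degree of longitude at 49.3445° is 111120 × cos 49.3445° ≈ 111120 × 0.6515 = 72395.7 m.
East–west error: 1e-05° × 72395.7 m/° ≈ 0.723957 m.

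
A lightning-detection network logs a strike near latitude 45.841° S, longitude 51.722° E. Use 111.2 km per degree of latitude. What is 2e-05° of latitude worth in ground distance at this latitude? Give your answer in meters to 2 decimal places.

2.22 meters

Along a meridian 2e-05° is 2e-05 × 111200 = 2.224 m.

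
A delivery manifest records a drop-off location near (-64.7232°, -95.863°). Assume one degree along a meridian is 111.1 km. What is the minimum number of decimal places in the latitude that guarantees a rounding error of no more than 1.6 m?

One degree of latitude covers 111100 m.
Rounding to N decimal places gives at most 0.5 × 10⁻ᴺ degrees of error, i.e. 0.5 × 10⁻ᴺ × 111100 m.
Need 0.5 × 111100 × 10⁻ᴺ ≤ 1.6 → 10⁻ᴺ ≤ 2.880e-05, so N ≥ 4.54.
N = 4 would give 5.56 m (too coarse); N = 5 gives 0.555 m ≤ 1.6 m.

5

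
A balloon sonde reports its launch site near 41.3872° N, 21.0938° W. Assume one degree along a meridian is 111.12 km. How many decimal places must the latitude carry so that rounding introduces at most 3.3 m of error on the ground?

One degree of latitude covers 111120 m.
N decimal places → at most half a unit in the last place, 0.5 × 10⁻ᴺ° = 111120/2 × 10⁻ᴺ m.
Setting 55560 × 10⁻ᴺ ≤ 3.3 gives 10ᴺ ≥ 1.684e+04, i.e. N ≥ 4.23.
So 5 decimal places suffice (0.556 m); 4 would allow up to 5.56 m.

5 decimal places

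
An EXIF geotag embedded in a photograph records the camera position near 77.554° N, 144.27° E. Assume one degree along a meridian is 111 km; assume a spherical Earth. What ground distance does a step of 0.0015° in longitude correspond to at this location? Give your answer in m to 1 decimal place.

35.9 m

At 77.554° a degree of longitude is 111000 × cos 77.554° ≈ 23922.7 m, so 0.0015° corresponds to 35.884 m.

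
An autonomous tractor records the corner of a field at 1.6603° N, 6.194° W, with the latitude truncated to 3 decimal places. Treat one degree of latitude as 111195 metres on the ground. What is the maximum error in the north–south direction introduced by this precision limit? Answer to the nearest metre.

111 metres

Truncating at 3 decimal places can drop up to a full unit in the last place, so the latitude may be off by as much as 0.001°.
So the N–S error is at most 0.001 × 111195 = 111.195 m.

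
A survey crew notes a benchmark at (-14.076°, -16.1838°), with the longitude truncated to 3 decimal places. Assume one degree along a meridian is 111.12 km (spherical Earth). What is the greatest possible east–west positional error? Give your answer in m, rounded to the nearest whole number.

Truncating at 3 decimal places can drop up to a full unit in the last place, so the longitude may be off by as much as 0.001°.
One degree of longitude at 14.076° is 111120 × cos 14.076° ≈ 111120 × 0.9700 = 107784 m.
East–west error: 0.001° × 107784 m/° ≈ 107.784 m.

108 m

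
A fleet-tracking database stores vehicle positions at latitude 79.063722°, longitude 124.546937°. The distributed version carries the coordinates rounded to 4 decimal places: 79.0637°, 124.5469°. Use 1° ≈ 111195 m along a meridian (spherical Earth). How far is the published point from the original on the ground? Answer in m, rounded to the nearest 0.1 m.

2.6 m

Δlat = 79.063722 − 79.0637 = +0.000022°; Δlon = 124.546937 − 124.5469 = +0.000037°.
N–S: 0.000022° × 111195 m/° = 2.44629 m.
E–W at 79.0637°: 0.000037° × 111195 × cos 79.0637° = 0.000037 × 111195 × 0.1897 ≈ 0.780539 m.
Distance: √(2.44629² + 0.780539²) ≈ 2.5678 m.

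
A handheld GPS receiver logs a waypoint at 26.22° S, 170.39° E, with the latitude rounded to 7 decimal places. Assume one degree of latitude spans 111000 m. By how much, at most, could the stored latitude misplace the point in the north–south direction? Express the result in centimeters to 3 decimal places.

0.555 centimeters

Rounding to 7 decimal places leaves the latitude within ±5e-08° of the true value.
North–south distance: 5e-08° × 111000 m/° = 0.00555 m.
That is 0.00555 m = 0.555 cm.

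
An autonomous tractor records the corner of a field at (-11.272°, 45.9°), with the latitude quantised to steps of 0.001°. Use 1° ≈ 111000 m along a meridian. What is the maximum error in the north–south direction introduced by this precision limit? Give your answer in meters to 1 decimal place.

With a 0.001° grid the true value lies within half a step, ±0.001°/2 = ±0.0005°, of the stored one.
So the N–S error is at most 0.0005 × 111000 = 55.5 m.

55.5 meters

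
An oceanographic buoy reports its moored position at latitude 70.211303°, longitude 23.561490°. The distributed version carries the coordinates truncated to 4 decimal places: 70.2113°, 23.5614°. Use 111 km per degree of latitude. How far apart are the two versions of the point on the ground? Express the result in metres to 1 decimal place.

The latitude changed by +0.000003° and the longitude by +0.000090°.
North–south shift: 0.000003 × 111000 = 0.333 m.
E–W at 70.2113°: 0.000090° × 111000 × cos 70.2113° = 0.000090 × 111000 × 0.3386 ≈ 3.38214 m.
Distance: √(0.333² + 3.38214²) ≈ 3.39849 m.

3.4 metres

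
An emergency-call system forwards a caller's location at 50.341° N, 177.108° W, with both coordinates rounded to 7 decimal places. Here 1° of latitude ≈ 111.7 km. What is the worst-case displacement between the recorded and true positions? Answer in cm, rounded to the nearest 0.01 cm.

0.66 cm

Rounding to 7 decimal places leaves each coordinate within ±5e-08° of the true value.
North–south component: 5e-08° × 111700 = 0.005585 m.
East–west component at 50.341°: 5e-08° × 111700 × cos 50.341° ≈ 5e-08 × 71288.8 ≈ 0.00356444 m.
Combining orthogonally: (0.005585² + 0.00356444²)^½ ≈ 0.00662552 m.
That is 0.00662552 m = 0.66255 cm.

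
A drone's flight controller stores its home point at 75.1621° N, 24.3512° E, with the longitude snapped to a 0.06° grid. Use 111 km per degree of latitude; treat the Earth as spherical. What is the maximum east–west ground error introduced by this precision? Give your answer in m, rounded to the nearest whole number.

853 m

With a 0.06° grid the true value lies within half a step, ±0.06°/2 = ±0.03°, of the stored one.
At latitude 75.1621° a degree of longitude spans 111000 m × cos 75.1621° = 111000 × 0.2561 ≈ 28425.5 m.
East–west error: 0.03° × 28425.5 m/° ≈ 852.764 m.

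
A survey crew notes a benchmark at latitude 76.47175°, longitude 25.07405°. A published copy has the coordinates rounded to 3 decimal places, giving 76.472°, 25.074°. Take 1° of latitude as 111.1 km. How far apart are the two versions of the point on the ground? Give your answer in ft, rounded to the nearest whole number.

Δlat = 76.47175 − 76.472 = -0.00025°; Δlon = 25.07405 − 25.074 = +0.00005°.
North–south shift: -0.00025 × 111100 = -27.775 m.
E–W at 76.472°: 0.00005° × 111100 × cos 76.472° = 0.00005 × 111100 × 0.2339 ≈ 1.29943 m.
Hypotenuse of the two orthogonal shifts: √(27.775² + 1.29943²) = 27.8054 m.
Converting: 27.8054 m × 3.2808 ft/m ≈ 91.225 ft.

91 ft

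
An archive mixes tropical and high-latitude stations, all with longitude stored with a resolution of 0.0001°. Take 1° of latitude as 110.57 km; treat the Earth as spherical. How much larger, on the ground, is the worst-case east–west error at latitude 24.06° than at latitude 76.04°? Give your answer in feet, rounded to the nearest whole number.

With a 0.0001° grid the true value lies within half a step, ±0.0001°/2 = ±5e-05°, of the stored one.
Error at 24.06° = 5e-05° × 110570 × cos 24.06° ≈ 5.5285 × 0.9131 = 5.0482 m.
At 76.04°: 5e-05° × 110570 × cos 76.04° = 5e-05 × 110570 × 0.2412 ≈ 1.3337 m.
Difference: 5.0482 − 1.3337 = 3.7145 m.
In feet: 3.71446 m ÷ 0.3048 ≈ 12.187 ft.

12 feet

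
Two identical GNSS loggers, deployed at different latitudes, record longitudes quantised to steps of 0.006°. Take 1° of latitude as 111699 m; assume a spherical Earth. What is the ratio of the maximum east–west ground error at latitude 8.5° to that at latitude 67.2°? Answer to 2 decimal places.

With a 0.006° grid the true value lies within half a step, ±0.006°/2 = ±0.003°, of the stored one.
Error at 8.5° = 0.003° × 111699 × cos 8.5° ≈ 335.1 × 0.9890 = 331.42 m.
Error at 67.2° = 0.003° × 111699 × cos 67.2° ≈ 335.1 × 0.3875 = 129.86 m.
Ratio: 331.42 / 129.86 = cos 8.5° / cos 67.2° ≈ 2.5522.

2.55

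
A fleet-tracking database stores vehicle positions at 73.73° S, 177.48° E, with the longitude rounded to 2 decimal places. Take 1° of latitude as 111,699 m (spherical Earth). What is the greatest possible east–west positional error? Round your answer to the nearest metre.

Rounding to 2 decimal places leaves the longitude within ±0.005° of the true value.
Parallels shrink by cos φ, so at 73.73° a degree of longitude is 111699 × 0.2802 ≈ 31294.1 m.
So at most 0.005° × 31294.1 ≈ 156.47 m east–west.

156 metres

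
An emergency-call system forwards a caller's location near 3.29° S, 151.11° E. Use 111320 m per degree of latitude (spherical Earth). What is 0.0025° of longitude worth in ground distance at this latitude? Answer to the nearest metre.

278 metres

0.0025° of longitude at 3.29° is 0.0025 × 111320 × cos 3.29° ≈ 0.0025 × 111137 = 277.841 m.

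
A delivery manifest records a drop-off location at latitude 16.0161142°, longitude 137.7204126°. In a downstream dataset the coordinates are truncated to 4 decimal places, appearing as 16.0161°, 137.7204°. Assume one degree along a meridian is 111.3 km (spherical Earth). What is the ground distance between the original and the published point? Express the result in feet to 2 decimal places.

Δlat = 16.0161142 − 16.0161 = +0.0000142°; Δlon = 137.7204126 − 137.7204 = +0.0000126°.
North–south shift: 0.0000142 × 111300 = 1.58046 m.
East–west at this latitude: 0.0000126° × 111300 × cos 16.0161° ≈ 0.0000126 × 106980 = 1.34795 m.
Combined displacement = (1.58046² + 1.34795²)^½ ≈ 2.07721 m.
Converting: 2.07721 m × 3.2808 ft/m ≈ 6.815 ft.

6.82 feet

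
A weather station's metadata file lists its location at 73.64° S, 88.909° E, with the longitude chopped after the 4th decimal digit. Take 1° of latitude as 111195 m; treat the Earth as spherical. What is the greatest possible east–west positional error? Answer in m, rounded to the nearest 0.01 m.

3.13 m

Truncating at 4 decimal places can drop up to a full unit in the last place, so the longitude may be off by as much as 0.0001°.
One degree of longitude at 73.64° is 111195 × cos 73.64° ≈ 111195 × 0.2817 = 31320.5 m.
Maximum E–W displacement: 0.0001 × 31320.5 = 3.13205 m.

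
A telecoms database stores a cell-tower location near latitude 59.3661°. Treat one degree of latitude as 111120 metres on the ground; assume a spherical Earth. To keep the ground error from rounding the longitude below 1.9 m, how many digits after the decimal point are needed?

5 decimal places

At 59.3661° one degree of longitude covers 111120 × cos 59.3661° ≈ 111120 × 0.5096 ≈ 56621.3 m.
Rounding to N decimal places gives at most 0.5 × 10⁻ᴺ degrees of error, i.e. 0.5 × 10⁻ᴺ × 56621.3 m.
Setting 28310.6 × 10⁻ᴺ ≤ 1.9 gives 10ᴺ ≥ 1.49e+04, i.e. N ≥ 4.17.
N = 4 would give 2.83 m (too coarse); N = 5 gives 0.283 m ≤ 1.9 m.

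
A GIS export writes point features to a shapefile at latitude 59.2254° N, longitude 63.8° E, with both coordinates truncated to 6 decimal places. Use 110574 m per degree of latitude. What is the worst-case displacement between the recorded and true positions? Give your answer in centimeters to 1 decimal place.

Truncating at 6 decimal places can drop up to a full unit in the last place, so each coordinate may be off by as much as 1e-06°.
North–south component: 1e-06° × 110574 = 0.110574 m.
E–W at 59.2254°: 1e-06° × 110574 × cos 59.2254° = 1e-06 × 110574 × 0.5117 ≈ 0.0565765 m.
The two errors are perpendicular, so the maximum displacement is √(0.110574² + 0.0565765²) ≈ 0.124208 m.
That is 0.124208 m = 12.421 cm.

12.4 centimeters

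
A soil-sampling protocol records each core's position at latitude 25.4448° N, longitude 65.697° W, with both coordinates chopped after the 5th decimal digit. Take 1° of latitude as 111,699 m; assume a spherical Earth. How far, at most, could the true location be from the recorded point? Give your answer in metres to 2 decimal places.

Truncating at 5 decimal places can drop up to a full unit in the last place, so each coordinate may be off by as much as 1e-05°.
Latitude error → 1e-05 × 111699 = 1.11699 m along the meridian.
Longitude error → 1e-05 × 111699 × cos 25.4448° = 1e-05 × 111699 × 0.9030 ≈ 1.00864 m.
Combining orthogonally: (1.11699² + 1.00864²)^½ ≈ 1.505 m.

1.50 metres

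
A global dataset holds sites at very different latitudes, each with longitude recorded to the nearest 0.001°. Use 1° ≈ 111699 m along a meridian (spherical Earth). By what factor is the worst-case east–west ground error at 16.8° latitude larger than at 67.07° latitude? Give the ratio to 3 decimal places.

2.457

Rounding to 3 decimal places leaves the longitude within ±0.0005° of the true value.
Error at 16.8° = 0.0005° × 111699 × cos 16.8° ≈ 55.849 × 0.9573 = 53.466 m.
At 67.07°: 0.0005° × 111699 × cos 67.07° = 0.0005 × 111699 × 0.3896 ≈ 21.759 m.
The ratio reduces to cos 16.8° / cos 67.07° = 0.9573/0.3896 ≈ 2.4571.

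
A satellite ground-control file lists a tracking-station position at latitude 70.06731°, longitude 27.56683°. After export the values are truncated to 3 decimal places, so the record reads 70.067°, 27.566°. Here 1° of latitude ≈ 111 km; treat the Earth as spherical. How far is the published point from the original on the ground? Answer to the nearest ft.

153 ft

Δlat = 70.06731 − 70.067 = +0.00031°; Δlon = 27.56683 − 27.566 = +0.00083°.
N–S: 0.00031° × 111000 m/° = 34.41 m.
E–W at 70.067°: 0.00083° × 111000 × cos 70.067° = 0.00083 × 111000 × 0.3409 ≈ 31.4091 m.
Distance: √(34.41² + 31.4091²) ≈ 46.5895 m.
Converting: 46.5895 m × 3.2808 ft/m ≈ 152.85 ft.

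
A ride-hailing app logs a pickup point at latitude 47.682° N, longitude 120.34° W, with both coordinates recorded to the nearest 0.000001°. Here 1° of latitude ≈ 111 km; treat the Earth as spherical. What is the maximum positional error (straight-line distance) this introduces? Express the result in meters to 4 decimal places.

Rounding to 6 decimal places leaves each coordinate within ±5e-07° of the true value.
N–S: 5e-07° × 111000 m/° = 0.0555 m.
Longitude error → 5e-07 × 111000 × cos 47.682° = 5e-07 × 111000 × 0.6732 ≈ 0.0373651 m.
Combining orthogonally: (0.0555² + 0.0373651²)^½ ≈ 0.0669059 m.

0.0669 meters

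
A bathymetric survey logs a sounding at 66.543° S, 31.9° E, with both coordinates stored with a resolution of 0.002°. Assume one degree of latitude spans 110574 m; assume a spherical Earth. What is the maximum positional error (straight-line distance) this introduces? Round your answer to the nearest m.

With a 0.002° grid the true value lies within half a step, ±0.002°/2 = ±0.001°, of the stored one.
N–S: 0.001° × 110574 m/° = 110.574 m.
E–W at 66.543°: 0.001° × 110574 × cos 66.543° = 0.001 × 110574 × 0.3981 ≈ 44.0152 m.
The two errors are perpendicular, so the maximum displacement is √(110.574² + 44.0152²) ≈ 119.012 m.

119 m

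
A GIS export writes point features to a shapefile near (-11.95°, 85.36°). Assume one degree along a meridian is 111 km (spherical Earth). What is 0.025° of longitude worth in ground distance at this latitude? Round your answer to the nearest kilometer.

One degree of longitude here spans 111000 × cos 11.95° = 111000 × 0.9783 ≈ 108594 m; 0.025° of that is 2714.86 m.
That is 2714.86 m = 2.7149 km.

3 kilometers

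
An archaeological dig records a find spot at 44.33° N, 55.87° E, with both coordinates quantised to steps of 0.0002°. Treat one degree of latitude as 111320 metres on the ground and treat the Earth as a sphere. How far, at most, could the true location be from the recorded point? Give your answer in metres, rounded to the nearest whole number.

14 metres

With a 0.0002° grid the true value lies within half a step, ±0.0002°/2 = ±0.0001°, of the stored one.
N–S: 0.0001° × 111320 m/° = 11.132 m.
East–west component at 44.33°: 0.0001° × 111320 × cos 44.33° ≈ 0.0001 × 79630.2 ≈ 7.96302 m.
Worst case both components are at the extreme and orthogonal: √(11.132² + 7.96302²) ≈ 13.6869 m.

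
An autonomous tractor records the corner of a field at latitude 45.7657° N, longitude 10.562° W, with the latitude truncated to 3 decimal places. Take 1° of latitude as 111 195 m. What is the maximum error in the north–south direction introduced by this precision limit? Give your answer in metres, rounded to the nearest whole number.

111 metres

Truncating at 3 decimal places can drop up to a full unit in the last place, so the latitude may be off by as much as 0.001°.
North–south distance: 0.001° × 111195 m/° = 111.195 m.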